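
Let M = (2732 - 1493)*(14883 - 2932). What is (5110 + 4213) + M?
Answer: 14816612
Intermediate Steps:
M = 14807289 (M = 1239*11951 = 14807289)
(5110 + 4213) + M = (5110 + 4213) + 14807289 = 9323 + 14807289 = 14816612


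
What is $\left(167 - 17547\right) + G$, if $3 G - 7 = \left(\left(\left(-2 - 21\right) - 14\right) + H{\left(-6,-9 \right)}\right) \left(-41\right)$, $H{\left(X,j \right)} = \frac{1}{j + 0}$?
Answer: $- \frac{455503}{27} \approx -16870.0$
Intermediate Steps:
$H{\left(X,j \right)} = \frac{1}{j}$
$G = \frac{13757}{27}$ ($G = \frac{7}{3} + \frac{\left(\left(\left(-2 - 21\right) - 14\right) + \frac{1}{-9}\right) \left(-41\right)}{3} = \frac{7}{3} + \frac{\left(\left(-23 - 14\right) - \frac{1}{9}\right) \left(-41\right)}{3} = \frac{7}{3} + \frac{\left(-37 - \frac{1}{9}\right) \left(-41\right)}{3} = \frac{7}{3} + \frac{\left(- \frac{334}{9}\right) \left(-41\right)}{3} = \frac{7}{3} + \frac{1}{3} \cdot \frac{13694}{9} = \frac{7}{3} + \frac{13694}{27} = \frac{13757}{27} \approx 509.52$)
$\left(167 - 17547\right) + G = \left(167 - 17547\right) + \frac{13757}{27} = -17380 + \frac{13757}{27} = - \frac{455503}{27}$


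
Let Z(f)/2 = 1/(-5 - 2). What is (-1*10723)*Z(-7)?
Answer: 21446/7 ≈ 3063.7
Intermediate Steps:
Z(f) = -2/7 (Z(f) = 2/(-5 - 2) = 2/(-7) = 2*(-⅐) = -2/7)
(-1*10723)*Z(-7) = -1*10723*(-2/7) = -10723*(-2/7) = 21446/7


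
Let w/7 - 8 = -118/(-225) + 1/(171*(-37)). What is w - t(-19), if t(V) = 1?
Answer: 3093376/52725 ≈ 58.670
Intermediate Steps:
w = 3146101/52725 (w = 56 + 7*(-118/(-225) + 1/(171*(-37))) = 56 + 7*(-118*(-1/225) + (1/171)*(-1/37)) = 56 + 7*(118/225 - 1/6327) = 56 + 7*(27643/52725) = 56 + 193501/52725 = 3146101/52725 ≈ 59.670)
w - t(-19) = 3146101/52725 - 1*1 = 3146101/52725 - 1 = 3093376/52725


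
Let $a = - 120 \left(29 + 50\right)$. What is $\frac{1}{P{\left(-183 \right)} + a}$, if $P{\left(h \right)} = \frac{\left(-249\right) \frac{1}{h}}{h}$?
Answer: $- \frac{11163}{105825323} \approx -0.00010549$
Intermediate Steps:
$P{\left(h \right)} = - \frac{249}{h^{2}}$
$a = -9480$ ($a = \left(-120\right) 79 = -9480$)
$\frac{1}{P{\left(-183 \right)} + a} = \frac{1}{- \frac{249}{33489} - 9480} = \frac{1}{\left(-249\right) \frac{1}{33489} - 9480} = \frac{1}{- \frac{83}{11163} - 9480} = \frac{1}{- \frac{105825323}{11163}} = - \frac{11163}{105825323}$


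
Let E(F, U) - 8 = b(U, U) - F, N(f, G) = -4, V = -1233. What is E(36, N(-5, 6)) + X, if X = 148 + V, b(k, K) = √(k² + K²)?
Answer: -1113 + 4*√2 ≈ -1107.3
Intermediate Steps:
b(k, K) = √(K² + k²)
E(F, U) = 8 - F + √2*√(U²) (E(F, U) = 8 + (√(U² + U²) - F) = 8 + (√(2*U²) - F) = 8 + (√2*√(U²) - F) = 8 + (-F + √2*√(U²)) = 8 - F + √2*√(U²))
X = -1085 (X = 148 - 1233 = -1085)
E(36, N(-5, 6)) + X = (8 - 1*36 + √2*√((-4)²)) - 1085 = (8 - 36 + √2*√16) - 1085 = (8 - 36 + √2*4) - 1085 = (8 - 36 + 4*√2) - 1085 = (-28 + 4*√2) - 1085 = -1113 + 4*√2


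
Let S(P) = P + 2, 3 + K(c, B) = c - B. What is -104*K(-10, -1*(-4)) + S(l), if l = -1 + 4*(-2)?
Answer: 1761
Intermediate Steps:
K(c, B) = -3 + c - B (K(c, B) = -3 + (c - B) = -3 + c - B)
l = -9 (l = -1 - 8 = -9)
S(P) = 2 + P
-104*K(-10, -1*(-4)) + S(l) = -104*(-3 - 10 - (-1)*(-4)) + (2 - 9) = -104*(-3 - 10 - 1*4) - 7 = -104*(-3 - 10 - 4) - 7 = -104*(-17) - 7 = 1768 - 7 = 1761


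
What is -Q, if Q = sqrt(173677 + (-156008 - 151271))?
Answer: -I*sqrt(133602) ≈ -365.52*I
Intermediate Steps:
Q = I*sqrt(133602) (Q = sqrt(173677 - 307279) = sqrt(-133602) = I*sqrt(133602) ≈ 365.52*I)
-Q = -I*sqrt(133602)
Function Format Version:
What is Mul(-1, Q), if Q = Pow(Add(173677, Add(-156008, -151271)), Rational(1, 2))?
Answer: Mul(-1, I, Pow(133602, Rational(1, 2))) ≈ Mul(-365.52, I)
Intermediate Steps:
Q = Mul(I, Pow(133602, Rational(1, 2))) (Q = Pow(Add(173677, -307279), Rational(1, 2)) = Pow(-133602, Rational(1, 2)) = Mul(I, Pow(133602, Rational(1, 2))) ≈ Mul(365.52, I))
Mul(-1, Q) = Mul(-1, Mul(I, Pow(133602, Rational(1, 2)))) = Mul(-1, I, Pow(133602, Rational(1, 2)))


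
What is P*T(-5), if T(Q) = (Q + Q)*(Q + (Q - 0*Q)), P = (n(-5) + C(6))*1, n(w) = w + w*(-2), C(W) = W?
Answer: 1100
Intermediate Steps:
n(w) = -w (n(w) = w - 2*w = -w)
P = 11 (P = (-1*(-5) + 6)*1 = (5 + 6)*1 = 11*1 = 11)
T(Q) = 4*Q² (T(Q) = (2*Q)*(Q + (Q - 1*0)) = (2*Q)*(Q + (Q + 0)) = (2*Q)*(Q + Q) = (2*Q)*(2*Q) = 4*Q²)
P*T(-5) = 11*(4*(-5)²) = 11*(4*25) = 11*100 = 1100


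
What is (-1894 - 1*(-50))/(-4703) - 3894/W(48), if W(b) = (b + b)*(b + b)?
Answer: -219863/7223808 ≈ -0.030436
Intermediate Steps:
W(b) = 4*b² (W(b) = (2*b)*(2*b) = 4*b²)
(-1894 - 1*(-50))/(-4703) - 3894/W(48) = (-1894 - 1*(-50))/(-4703) - 3894/(4*48²) = (-1894 + 50)*(-1/4703) - 3894/(4*2304) = -1844*(-1/4703) - 3894/9216 = 1844/4703 - 3894*1/9216 = 1844/4703 - 649/1536 = -219863/7223808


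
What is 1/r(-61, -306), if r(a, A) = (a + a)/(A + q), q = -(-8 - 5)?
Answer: 293/122 ≈ 2.4016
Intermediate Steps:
q = 13 (q = -1*(-13) = 13)
r(a, A) = 2*a/(13 + A) (r(a, A) = (a + a)/(A + 13) = (2*a)/(13 + A) = 2*a/(13 + A))
1/r(-61, -306) = 1/(2*(-61)/(13 - 306)) = 1/(2*(-61)/(-293)) = 1/(2*(-61)*(-1/293)) = 1/(122/293) = 293/122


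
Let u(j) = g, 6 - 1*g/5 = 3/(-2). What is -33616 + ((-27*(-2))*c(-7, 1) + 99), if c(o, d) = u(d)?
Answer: -31492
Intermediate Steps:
g = 75/2 (g = 30 - 15/(-2) = 30 - 15*(-1)/2 = 30 - 5*(-3/2) = 30 + 15/2 = 75/2 ≈ 37.500)
u(j) = 75/2
c(o, d) = 75/2
-33616 + ((-27*(-2))*c(-7, 1) + 99) = -33616 + (-27*(-2)*(75/2) + 99) = -33616 + (54*(75/2) + 99) = -33616 + (2025 + 99) = -33616 + 2124 = -31492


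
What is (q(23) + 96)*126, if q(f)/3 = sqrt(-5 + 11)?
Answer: 12096 + 378*sqrt(6) ≈ 13022.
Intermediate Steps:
q(f) = 3*sqrt(6) (q(f) = 3*sqrt(-5 + 11) = 3*sqrt(6))
(q(23) + 96)*126 = (3*sqrt(6) + 96)*126 = (96 + 3*sqrt(6))*126 = 12096 + 378*sqrt(6)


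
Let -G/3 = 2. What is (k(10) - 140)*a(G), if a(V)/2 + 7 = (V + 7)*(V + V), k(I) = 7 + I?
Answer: 4674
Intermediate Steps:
G = -6 (G = -3*2 = -6)
a(V) = -14 + 4*V*(7 + V) (a(V) = -14 + 2*((V + 7)*(V + V)) = -14 + 2*((7 + V)*(2*V)) = -14 + 2*(2*V*(7 + V)) = -14 + 4*V*(7 + V))
(k(10) - 140)*a(G) = ((7 + 10) - 140)*(-14 + 4*(-6)**2 + 28*(-6)) = (17 - 140)*(-14 + 4*36 - 168) = -123*(-14 + 144 - 168) = -123*(-38) = 4674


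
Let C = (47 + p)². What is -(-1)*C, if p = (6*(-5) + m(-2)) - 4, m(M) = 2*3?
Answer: 361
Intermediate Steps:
m(M) = 6
p = -28 (p = (6*(-5) + 6) - 4 = (-30 + 6) - 4 = -24 - 4 = -28)
C = 361 (C = (47 - 28)² = 19² = 361)
-(-1)*C = -(-1)*361 = -1*(-361) = 361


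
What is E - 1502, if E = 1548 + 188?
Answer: 234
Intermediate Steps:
E = 1736
E - 1502 = 1736 - 1502 = 234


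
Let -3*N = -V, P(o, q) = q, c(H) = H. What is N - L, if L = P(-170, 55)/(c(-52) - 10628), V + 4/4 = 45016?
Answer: 32050691/2136 ≈ 15005.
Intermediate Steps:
V = 45015 (V = -1 + 45016 = 45015)
L = -11/2136 (L = 55/(-52 - 10628) = 55/(-10680) = 55*(-1/10680) = -11/2136 ≈ -0.0051498)
N = 15005 (N = -(-1)*45015/3 = -1/3*(-45015) = 15005)
N - L = 15005 - 1*(-11/2136) = 15005 + 11/2136 = 32050691/2136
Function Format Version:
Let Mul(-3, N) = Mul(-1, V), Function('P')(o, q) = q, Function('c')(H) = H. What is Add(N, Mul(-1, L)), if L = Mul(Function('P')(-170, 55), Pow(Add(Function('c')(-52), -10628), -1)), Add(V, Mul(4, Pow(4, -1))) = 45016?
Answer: Rational(32050691, 2136) ≈ 15005.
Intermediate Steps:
V = 45015 (V = Add(-1, 45016) = 45015)
L = Rational(-11, 2136) (L = Mul(55, Pow(Add(-52, -10628), -1)) = Mul(55, Pow(-10680, -1)) = Mul(55, Rational(-1, 10680)) = Rational(-11, 2136) ≈ -0.0051498)
N = 15005 (N = Mul(Rational(-1, 3), Mul(-1, 45015)) = Mul(Rational(-1, 3), -45015) = 15005)
Add(N, Mul(-1, L)) = Add(15005, Mul(-1, Rational(-11, 2136))) = Add(15005, Rational(11, 2136)) = Rational(32050691, 2136)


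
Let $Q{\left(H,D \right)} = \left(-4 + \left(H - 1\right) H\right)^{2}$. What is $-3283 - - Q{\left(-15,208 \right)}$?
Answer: $52413$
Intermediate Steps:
$Q{\left(H,D \right)} = \left(-4 + H \left(-1 + H\right)\right)^{2}$ ($Q{\left(H,D \right)} = \left(-4 + \left(-1 + H\right) H\right)^{2} = \left(-4 + H \left(-1 + H\right)\right)^{2}$)
$-3283 - - Q{\left(-15,208 \right)} = -3283 - - \left(4 - 15 - \left(-15\right)^{2}\right)^{2} = -3283 - - \left(4 - 15 - 225\right)^{2} = -3283 - - \left(-236\right)^{2} = -3283 - \left(-1\right) 55696 = -3283 - -55696 = -3283 + 55696 = 52413$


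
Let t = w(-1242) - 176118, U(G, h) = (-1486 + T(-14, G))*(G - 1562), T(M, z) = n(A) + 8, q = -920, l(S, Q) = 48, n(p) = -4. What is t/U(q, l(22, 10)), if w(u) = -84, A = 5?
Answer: -2259/47158 ≈ -0.047903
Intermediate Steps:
T(M, z) = 4 (T(M, z) = -4 + 8 = 4)
U(G, h) = 2314884 - 1482*G (U(G, h) = (-1486 + 4)*(G - 1562) = -1482*(-1562 + G) = 2314884 - 1482*G)
t = -176202 (t = -84 - 176118 = -176202)
t/U(q, l(22, 10)) = -176202/(2314884 - 1482*(-920)) = -176202/(2314884 + 1363440) = -176202/3678324 = -176202*1/3678324 = -2259/47158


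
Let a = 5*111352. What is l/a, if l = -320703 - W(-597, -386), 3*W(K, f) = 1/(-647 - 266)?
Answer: -219601379/381241410 ≈ -0.57602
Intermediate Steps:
W(K, f) = -1/2739 (W(K, f) = 1/(3*(-647 - 266)) = (⅓)/(-913) = (⅓)*(-1/913) = -1/2739)
l = -878405516/2739 (l = -320703 - 1*(-1/2739) = -320703 + 1/2739 = -878405516/2739 ≈ -3.2070e+5)
a = 556760
l/a = -878405516/2739/556760 = -878405516/2739*1/556760 = -219601379/381241410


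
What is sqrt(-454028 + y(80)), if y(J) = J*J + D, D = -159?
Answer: I*sqrt(447787) ≈ 669.17*I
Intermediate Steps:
y(J) = -159 + J**2 (y(J) = J*J - 159 = J**2 - 159 = -159 + J**2)
sqrt(-454028 + y(80)) = sqrt(-454028 + (-159 + 80**2)) = sqrt(-454028 + (-159 + 6400)) = sqrt(-454028 + 6241) = sqrt(-447787) = I*sqrt(447787)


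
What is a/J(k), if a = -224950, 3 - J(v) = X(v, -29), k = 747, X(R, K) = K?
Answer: -112475/16 ≈ -7029.7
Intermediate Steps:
J(v) = 32 (J(v) = 3 - 1*(-29) = 3 + 29 = 32)
a/J(k) = -224950/32 = -224950*1/32 = -112475/16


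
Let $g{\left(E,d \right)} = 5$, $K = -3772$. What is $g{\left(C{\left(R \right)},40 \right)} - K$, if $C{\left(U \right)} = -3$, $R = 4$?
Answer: $3777$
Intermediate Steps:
$g{\left(C{\left(R \right)},40 \right)} - K = 5 - -3772 = 5 + 3772 = 3777$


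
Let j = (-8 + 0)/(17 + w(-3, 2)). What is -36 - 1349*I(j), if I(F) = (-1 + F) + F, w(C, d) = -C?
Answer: 11961/5 ≈ 2392.2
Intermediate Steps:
j = -2/5 (j = (-8 + 0)/(17 - 1*(-3)) = -8/(17 + 3) = -8/20 = -8*1/20 = -2/5 ≈ -0.40000)
I(F) = -1 + 2*F
-36 - 1349*I(j) = -36 - 1349*(-1 + 2*(-2/5)) = -36 - 1349*(-1 - 4/5) = -36 - 1349*(-9/5) = -36 + 12141/5 = 11961/5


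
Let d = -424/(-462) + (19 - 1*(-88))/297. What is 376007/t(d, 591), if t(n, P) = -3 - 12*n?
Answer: -260572851/12707 ≈ -20506.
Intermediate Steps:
d = 2657/2079 (d = -424*(-1/462) + (19 + 88)*(1/297) = 212/231 + 107*(1/297) = 212/231 + 107/297 = 2657/2079 ≈ 1.2780)
376007/t(d, 591) = 376007/(-3 - 12*2657/2079) = 376007/(-3 - 10628/693) = 376007/(-12707/693) = 376007*(-693/12707) = -260572851/12707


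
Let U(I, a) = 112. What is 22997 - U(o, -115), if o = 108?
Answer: 22885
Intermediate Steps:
22997 - U(o, -115) = 22997 - 1*112 = 22997 - 112 = 22885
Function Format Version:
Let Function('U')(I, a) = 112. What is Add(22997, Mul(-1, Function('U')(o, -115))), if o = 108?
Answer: 22885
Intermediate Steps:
Add(22997, Mul(-1, Function('U')(o, -115))) = Add(22997, Mul(-1, 112)) = Add(22997, -112) = 22885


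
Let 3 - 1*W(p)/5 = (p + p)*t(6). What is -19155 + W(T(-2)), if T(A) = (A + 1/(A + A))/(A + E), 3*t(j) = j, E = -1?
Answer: -19155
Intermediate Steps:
t(j) = j/3
T(A) = (A + 1/(2*A))/(-1 + A) (T(A) = (A + 1/(A + A))/(A - 1) = (A + 1/(2*A))/(-1 + A))
W(p) = 15 - 20*p (W(p) = 15 - 5*(p + p)*(⅓)*6 = 15 - 5*2*p*2 = 15 - 20*p)
-19155 + W(T(-2)) = -19155 + (15 - 20*(½ + (-2)²)/((-2)*(-1 - 2))) = -19155 + (15 - (-10)*(½ + 4)/(-3)) = -19155 + (15 - (-10)*(-1)*9/(3*2)) = -19155 + (15 - 20*¾) = -19155 + (15 - 15) = -19155 + 0 = -19155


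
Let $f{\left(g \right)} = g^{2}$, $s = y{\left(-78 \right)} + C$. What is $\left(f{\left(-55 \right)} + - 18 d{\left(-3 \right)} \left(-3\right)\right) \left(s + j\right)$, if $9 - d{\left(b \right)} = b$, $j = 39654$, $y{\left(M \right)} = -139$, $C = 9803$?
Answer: $181145014$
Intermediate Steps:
$d{\left(b \right)} = 9 - b$
$s = 9664$ ($s = -139 + 9803 = 9664$)
$\left(f{\left(-55 \right)} + - 18 d{\left(-3 \right)} \left(-3\right)\right) \left(s + j\right) = \left(\left(-55\right)^{2} + - 18 \left(9 - -3\right) \left(-3\right)\right) \left(9664 + 39654\right) = \left(3025 + - 18 \left(9 + 3\right) \left(-3\right)\right) 49318 = \left(3025 + \left(-18\right) 12 \left(-3\right)\right) 49318 = \left(3025 - -648\right) 49318 = \left(3025 + 648\right) 49318 = 3673 \cdot 49318 = 181145014$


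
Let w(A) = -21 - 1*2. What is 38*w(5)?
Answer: -874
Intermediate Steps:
w(A) = -23 (w(A) = -21 - 2 = -23)
38*w(5) = 38*(-23) = -874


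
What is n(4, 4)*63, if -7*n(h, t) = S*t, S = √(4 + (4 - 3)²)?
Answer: -36*√5 ≈ -80.498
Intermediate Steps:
S = √5 (S = √(4 + 1²) = √(4 + 1) = √5 ≈ 2.2361)
n(h, t) = -t*√5/7 (n(h, t) = -√5*t/7 = -t*√5/7)
n(4, 4)*63 = -⅐*4*√5*63 = -4*√5/7*63 = -36*√5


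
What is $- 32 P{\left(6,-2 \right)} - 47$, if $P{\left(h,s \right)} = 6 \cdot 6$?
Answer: $-1199$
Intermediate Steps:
$P{\left(h,s \right)} = 36$
$- 32 P{\left(6,-2 \right)} - 47 = \left(-32\right) 36 - 47 = -1152 - 47 = -1199$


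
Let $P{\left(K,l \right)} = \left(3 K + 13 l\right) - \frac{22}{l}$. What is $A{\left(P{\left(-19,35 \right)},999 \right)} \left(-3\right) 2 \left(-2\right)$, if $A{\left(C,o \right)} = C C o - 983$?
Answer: $\frac{2318853928332}{1225} \approx 1.8929 \cdot 10^{9}$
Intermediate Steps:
$P{\left(K,l \right)} = - \frac{22}{l} + 3 K + 13 l$
$A{\left(C,o \right)} = -983 + o C^{2}$ ($A{\left(C,o \right)} = C^{2} o - 983 = o C^{2} - 983 = -983 + o C^{2}$)
$A{\left(P{\left(-19,35 \right)},999 \right)} \left(-3\right) 2 \left(-2\right) = \left(-983 + 999 \left(- \frac{22}{35} + 3 \left(-19\right) + 13 \cdot 35\right)^{2}\right) \left(-3\right) 2 \left(-2\right) = \left(-983 + 999 \left(\left(-22\right) \frac{1}{35} - 57 + 455\right)^{2}\right) \left(\left(-6\right) \left(-2\right)\right) = \left(-983 + 999 \left(- \frac{22}{35} - 57 + 455\right)^{2}\right) 12 = \left(-983 + 999 \left(\frac{13908}{35}\right)^{2}\right) 12 = \left(-983 + 999 \cdot \frac{193432464}{1225}\right) 12 = \left(-983 + \frac{193239031536}{1225}\right) 12 = \frac{193237827361}{1225} \cdot 12 = \frac{2318853928332}{1225}$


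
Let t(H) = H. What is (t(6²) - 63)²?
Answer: 729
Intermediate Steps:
(t(6²) - 63)² = (6² - 63)² = (36 - 63)² = (-27)² = 729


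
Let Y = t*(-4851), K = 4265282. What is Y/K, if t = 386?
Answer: -133749/304663 ≈ -0.43901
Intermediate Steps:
Y = -1872486 (Y = 386*(-4851) = -1872486)
Y/K = -1872486/4265282 = -1872486*1/4265282 = -133749/304663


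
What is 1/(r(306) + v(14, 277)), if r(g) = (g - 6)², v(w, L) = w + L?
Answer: 1/90291 ≈ 1.1075e-5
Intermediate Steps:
v(w, L) = L + w
r(g) = (-6 + g)²
1/(r(306) + v(14, 277)) = 1/((-6 + 306)² + (277 + 14)) = 1/(300² + 291) = 1/(90000 + 291) = 1/90291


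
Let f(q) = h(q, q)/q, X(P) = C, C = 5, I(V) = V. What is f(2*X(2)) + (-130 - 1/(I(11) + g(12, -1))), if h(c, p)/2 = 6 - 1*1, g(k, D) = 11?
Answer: -2839/22 ≈ -129.05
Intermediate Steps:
X(P) = 5
h(c, p) = 10 (h(c, p) = 2*(6 - 1*1) = 2*(6 - 1) = 2*5 = 10)
f(q) = 10/q
f(2*X(2)) + (-130 - 1/(I(11) + g(12, -1))) = 10/((2*5)) + (-130 - 1/(11 + 11)) = 10/10 + (-130 - 1/22) = 10*(1/10) + (-130 - 1*1/22) = 1 + (-130 - 1/22) = 1 - 2861/22 = -2839/22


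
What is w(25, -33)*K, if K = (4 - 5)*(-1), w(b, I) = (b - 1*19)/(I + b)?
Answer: -3/4 ≈ -0.75000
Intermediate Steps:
w(b, I) = (-19 + b)/(I + b) (w(b, I) = (b - 19)/(I + b) = (-19 + b)/(I + b))
K = 1 (K = -1*(-1) = 1)
w(25, -33)*K = ((-19 + 25)/(-33 + 25))*1 = (6/(-8))*1 = -1/8*6*1 = -3/4*1 = -3/4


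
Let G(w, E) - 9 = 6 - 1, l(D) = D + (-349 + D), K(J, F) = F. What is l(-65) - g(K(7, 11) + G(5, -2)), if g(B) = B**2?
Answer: -1104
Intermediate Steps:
l(D) = -349 + 2*D
G(w, E) = 14 (G(w, E) = 9 + (6 - 1) = 9 + 5 = 14)
l(-65) - g(K(7, 11) + G(5, -2)) = (-349 + 2*(-65)) - (11 + 14)**2 = (-349 - 130) - 1*25**2 = -479 - 1*625 = -479 - 625 = -1104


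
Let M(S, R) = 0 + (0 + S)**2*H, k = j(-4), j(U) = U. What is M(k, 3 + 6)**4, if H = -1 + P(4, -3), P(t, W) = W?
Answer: 16777216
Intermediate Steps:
k = -4
H = -4 (H = -1 - 3 = -4)
M(S, R) = -4*S**2 (M(S, R) = 0 + (0 + S)**2*(-4) = 0 + S**2*(-4) = 0 - 4*S**2 = -4*S**2)
M(k, 3 + 6)**4 = (-4*(-4)**2)**4 = (-4*16)**4 = (-64)**4 = 16777216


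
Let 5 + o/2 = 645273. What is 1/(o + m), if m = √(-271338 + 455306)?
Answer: 161317/208185372916 - √11498/416370745832 ≈ 7.7461e-7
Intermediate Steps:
o = 1290536 (o = -10 + 2*645273 = -10 + 1290546 = 1290536)
m = 4*√11498 (m = √183968 = 4*√11498 ≈ 428.92)
1/(o + m) = 1/(1290536 + 4*√11498)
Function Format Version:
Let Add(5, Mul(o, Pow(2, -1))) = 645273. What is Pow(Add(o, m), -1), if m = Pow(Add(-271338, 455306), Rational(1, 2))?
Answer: Add(Rational(161317, 208185372916), Mul(Rational(-1, 416370745832), Pow(11498, Rational(1, 2)))) ≈ 7.7461e-7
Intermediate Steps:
o = 1290536 (o = Add(-10, Mul(2, 645273)) = Add(-10, 1290546) = 1290536)
m = Mul(4, Pow(11498, Rational(1, 2))) (m = Pow(183968, Rational(1, 2)) = Mul(4, Pow(11498, Rational(1, 2))) ≈ 428.92)
Pow(Add(o, m), -1) = Pow(Add(1290536, Mul(4, Pow(11498, Rational(1, 2)))), -1)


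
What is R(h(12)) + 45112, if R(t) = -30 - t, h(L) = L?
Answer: 45070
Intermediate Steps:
R(h(12)) + 45112 = (-30 - 1*12) + 45112 = (-30 - 12) + 45112 = -42 + 45112 = 45070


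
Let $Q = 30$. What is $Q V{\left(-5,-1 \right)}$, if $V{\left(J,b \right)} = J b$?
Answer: $150$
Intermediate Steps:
$Q V{\left(-5,-1 \right)} = 30 \left(\left(-5\right) \left(-1\right)\right) = 30 \cdot 5 = 150$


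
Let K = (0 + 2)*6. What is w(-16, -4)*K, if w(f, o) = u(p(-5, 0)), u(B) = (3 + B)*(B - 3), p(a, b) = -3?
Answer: 0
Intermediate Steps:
u(B) = (-3 + B)*(3 + B) (u(B) = (3 + B)*(-3 + B) = (-3 + B)*(3 + B))
w(f, o) = 0 (w(f, o) = -9 + (-3)² = -9 + 9 = 0)
K = 12 (K = 2*6 = 12)
w(-16, -4)*K = 0*12 = 0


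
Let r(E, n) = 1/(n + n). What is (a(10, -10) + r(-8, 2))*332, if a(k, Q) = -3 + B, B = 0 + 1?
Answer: -581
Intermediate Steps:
B = 1
a(k, Q) = -2 (a(k, Q) = -3 + 1 = -2)
r(E, n) = 1/(2*n)
(a(10, -10) + r(-8, 2))*332 = (-2 + (1/2)/2)*332 = (-2 + (1/2)*(1/2))*332 = (-2 + 1/4)*332 = -7/4*332 = -581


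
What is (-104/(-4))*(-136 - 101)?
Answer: -6162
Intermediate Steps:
(-104/(-4))*(-136 - 101) = -104*(-¼)*(-237) = 26*(-237) = -6162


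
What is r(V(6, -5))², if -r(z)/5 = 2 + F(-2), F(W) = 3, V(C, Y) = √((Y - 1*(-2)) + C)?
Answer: 625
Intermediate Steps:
V(C, Y) = √(2 + C + Y) (V(C, Y) = √((Y + 2) + C) = √((2 + Y) + C) = √(2 + C + Y))
r(z) = -25 (r(z) = -5*(2 + 3) = -5*5 = -25)
r(V(6, -5))² = (-25)² = 625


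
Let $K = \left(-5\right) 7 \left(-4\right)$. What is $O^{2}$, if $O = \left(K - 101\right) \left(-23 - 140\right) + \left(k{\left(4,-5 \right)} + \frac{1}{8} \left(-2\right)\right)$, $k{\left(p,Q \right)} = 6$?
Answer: $\frac{645414025}{16} \approx 4.0338 \cdot 10^{7}$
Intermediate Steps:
$K = 140$ ($K = \left(-35\right) \left(-4\right) = 140$)
$O = - \frac{25405}{4}$ ($O = \left(140 - 101\right) \left(-23 - 140\right) + \left(6 + \frac{1}{8} \left(-2\right)\right) = 39 \left(-163\right) + \left(6 + \frac{1}{8} \left(-2\right)\right) = -6357 + \left(6 - \frac{1}{4}\right) = -6357 + \frac{23}{4} = - \frac{25405}{4} \approx -6351.3$)
$O^{2} = \left(- \frac{25405}{4}\right)^{2} = \frac{645414025}{16}$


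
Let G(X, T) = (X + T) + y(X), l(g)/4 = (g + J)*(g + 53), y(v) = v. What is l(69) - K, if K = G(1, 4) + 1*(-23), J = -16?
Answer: 25881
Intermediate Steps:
l(g) = 4*(-16 + g)*(53 + g) (l(g) = 4*((g - 16)*(g + 53)) = 4*((-16 + g)*(53 + g)) = 4*(-16 + g)*(53 + g))
G(X, T) = T + 2*X (G(X, T) = (X + T) + X = (T + X) + X = T + 2*X)
K = -17 (K = (4 + 2*1) + 1*(-23) = (4 + 2) - 23 = 6 - 23 = -17)
l(69) - K = (-3392 + 4*69² + 148*69) - 1*(-17) = (-3392 + 4*4761 + 10212) + 17 = (-3392 + 19044 + 10212) + 17 = 25864 + 17 = 25881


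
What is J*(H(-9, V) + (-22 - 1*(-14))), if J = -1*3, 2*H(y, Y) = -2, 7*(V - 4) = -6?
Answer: 27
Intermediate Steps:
V = 22/7 (V = 4 + (⅐)*(-6) = 4 - 6/7 = 22/7 ≈ 3.1429)
H(y, Y) = -1 (H(y, Y) = (½)*(-2) = -1)
J = -3
J*(H(-9, V) + (-22 - 1*(-14))) = -3*(-1 + (-22 - 1*(-14))) = -3*(-1 + (-22 + 14)) = -3*(-1 - 8) = -3*(-9) = 27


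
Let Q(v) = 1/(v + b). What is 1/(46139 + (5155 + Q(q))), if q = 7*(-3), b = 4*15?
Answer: 39/2000467 ≈ 1.9495e-5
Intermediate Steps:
b = 60
q = -21
Q(v) = 1/(60 + v) (Q(v) = 1/(v + 60) = 1/(60 + v))
1/(46139 + (5155 + Q(q))) = 1/(46139 + (5155 + 1/(60 - 21))) = 1/(46139 + (5155 + 1/39)) = 1/(46139 + 201046/39) = 1/(2000467/39) = 39/2000467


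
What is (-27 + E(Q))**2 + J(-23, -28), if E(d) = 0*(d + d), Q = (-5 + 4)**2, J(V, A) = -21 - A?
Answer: 736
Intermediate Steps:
Q = 1 (Q = (-1)**2 = 1)
E(d) = 0 (E(d) = 0*(2*d) = 0)
(-27 + E(Q))**2 + J(-23, -28) = (-27 + 0)**2 + (-21 - 1*(-28)) = (-27)**2 + (-21 + 28) = 729 + 7 = 736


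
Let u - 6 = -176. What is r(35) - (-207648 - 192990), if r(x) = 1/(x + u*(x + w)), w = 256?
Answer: 19805539529/49435 ≈ 4.0064e+5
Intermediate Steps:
u = -170 (u = 6 - 176 = -170)
r(x) = 1/(-43520 - 169*x) (r(x) = 1/(x - 170*(x + 256)) = 1/(x - 170*(256 + x)) = 1/(x + (-43520 - 170*x)) = 1/(-43520 - 169*x))
r(35) - (-207648 - 192990) = -1/(43520 + 169*35) - (-207648 - 192990) = -1/(43520 + 5915) - 1*(-400638) = -1/49435 + 400638 = 19805539529/49435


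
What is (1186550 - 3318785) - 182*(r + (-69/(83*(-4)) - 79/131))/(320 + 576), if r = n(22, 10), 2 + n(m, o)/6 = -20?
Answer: -5934975679951/2783488 ≈ -2.1322e+6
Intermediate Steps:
n(m, o) = -132 (n(m, o) = -12 + 6*(-20) = -12 - 120 = -132)
r = -132
(1186550 - 3318785) - 182*(r + (-69/(83*(-4)) - 79/131))/(320 + 576) = (1186550 - 3318785) - 182*(-132 + (-69/(83*(-4)) - 79/131))/(320 + 576) = -2132235 - 182*(-132 + (-69/(-332) - 79*1/131))/896 = -2132235 - 182*(-132 + (-69*(-1/332) - 79/131))/896 = -2132235 - 182*(-132 + (69/332 - 79/131))/896 = -2132235 - 182*(-132 - 17189/43492)/896 = -2132235 - (-523990103)/(21746*896) = -2132235 - 182*(-5758133/38968832) = -2132235 + 74855729/2783488 = -5934975679951/2783488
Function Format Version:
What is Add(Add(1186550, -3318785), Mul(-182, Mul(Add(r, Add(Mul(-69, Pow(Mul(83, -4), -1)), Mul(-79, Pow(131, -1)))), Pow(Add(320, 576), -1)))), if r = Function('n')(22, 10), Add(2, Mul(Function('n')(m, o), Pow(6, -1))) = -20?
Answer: Rational(-5934975679951, 2783488) ≈ -2.1322e+6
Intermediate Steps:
Function('n')(m, o) = -132 (Function('n')(m, o) = Add(-12, Mul(6, -20)) = Add(-12, -120) = -132)
r = -132
Add(Add(1186550, -3318785), Mul(-182, Mul(Add(r, Add(Mul(-69, Pow(Mul(83, -4), -1)), Mul(-79, Pow(131, -1)))), Pow(Add(320, 576), -1)))) = Add(Add(1186550, -3318785), Mul(-182, Mul(Add(-132, Add(Mul(-69, Pow(Mul(83, -4), -1)), Mul(-79, Pow(131, -1)))), Pow(Add(320, 576), -1)))) = Add(-2132235, Mul(-182, Mul(Add(-132, Add(Mul(-69, Pow(-332, -1)), Mul(-79, Rational(1, 131)))), Pow(896, -1)))) = Add(-2132235, Mul(-182, Mul(Add(-132, Add(Mul(-69, Rational(-1, 332)), Rational(-79, 131))), Rational(1, 896)))) = Add(-2132235, Mul(-182, Mul(Add(-132, Add(Rational(69, 332), Rational(-79, 131))), Rational(1, 896)))) = Add(-2132235, Mul(-182, Mul(Add(-132, Rational(-17189, 43492)), Rational(1, 896)))) = Add(-2132235, Mul(-182, Mul(Rational(-5758133, 43492), Rational(1, 896)))) = Add(-2132235, Mul(-182, Rational(-5758133, 38968832))) = Add(-2132235, Rational(74855729, 2783488)) = Rational(-5934975679951, 2783488)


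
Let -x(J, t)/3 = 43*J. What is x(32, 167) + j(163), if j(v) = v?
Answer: -3965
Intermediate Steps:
x(J, t) = -129*J
x(32, 167) + j(163) = -129*32 + 163 = -4128 + 163 = -3965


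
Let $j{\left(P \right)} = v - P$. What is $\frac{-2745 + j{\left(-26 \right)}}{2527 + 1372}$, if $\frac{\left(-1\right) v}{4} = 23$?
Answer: $- \frac{2811}{3899} \approx -0.72095$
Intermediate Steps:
$v = -92$ ($v = \left(-4\right) 23 = -92$)
$j{\left(P \right)} = -92 - P$
$\frac{-2745 + j{\left(-26 \right)}}{2527 + 1372} = \frac{-2745 - 66}{2527 + 1372} = \frac{-2745 + \left(-92 + 26\right)}{3899} = \left(-2745 - 66\right) \frac{1}{3899} = \left(-2811\right) \frac{1}{3899} = - \frac{2811}{3899}$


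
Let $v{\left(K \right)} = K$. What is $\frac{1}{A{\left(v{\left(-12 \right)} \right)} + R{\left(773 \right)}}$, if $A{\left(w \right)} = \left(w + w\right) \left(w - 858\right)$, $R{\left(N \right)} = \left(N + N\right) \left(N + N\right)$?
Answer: $\frac{1}{2410996} \approx 4.1477 \cdot 10^{-7}$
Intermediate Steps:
$R{\left(N \right)} = 4 N^{2}$ ($R{\left(N \right)} = 2 N 2 N = 4 N^{2}$)
$A{\left(w \right)} = 2 w \left(-858 + w\right)$
$\frac{1}{A{\left(v{\left(-12 \right)} \right)} + R{\left(773 \right)}} = \frac{1}{2 \left(-12\right) \left(-858 - 12\right) + 4 \cdot 773^{2}} = \frac{1}{2 \left(-12\right) \left(-870\right) + 4 \cdot 597529} = \frac{1}{20880 + 2390116} = \frac{1}{2410996}$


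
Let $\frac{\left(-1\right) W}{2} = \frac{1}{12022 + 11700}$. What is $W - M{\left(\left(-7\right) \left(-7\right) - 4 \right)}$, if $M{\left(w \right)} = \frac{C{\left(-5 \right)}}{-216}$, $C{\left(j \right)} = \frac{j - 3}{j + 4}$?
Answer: $\frac{11834}{320247} \approx 0.036953$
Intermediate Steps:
$C{\left(j \right)} = \frac{-3 + j}{4 + j}$
$M{\left(w \right)} = - \frac{1}{27}$ ($M{\left(w \right)} = \frac{\frac{1}{4 - 5} \left(-3 - 5\right)}{-216} = \frac{1}{-1} \left(-8\right) \left(- \frac{1}{216}\right) = \left(-1\right) \left(-8\right) \left(- \frac{1}{216}\right) = 8 \left(- \frac{1}{216}\right) = - \frac{1}{27}$)
$W = - \frac{1}{11861}$ ($W = - \frac{2}{12022 + 11700} = - \frac{2}{23722} = \left(-2\right) \frac{1}{23722} = - \frac{1}{11861} \approx -8.431 \cdot 10^{-5}$)
$W - M{\left(\left(-7\right) \left(-7\right) - 4 \right)} = - \frac{1}{11861} - - \frac{1}{27} = - \frac{1}{11861} + \frac{1}{27} = \frac{11834}{320247}$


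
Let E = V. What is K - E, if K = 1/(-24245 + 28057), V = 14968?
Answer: -57058015/3812 ≈ -14968.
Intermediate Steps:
E = 14968
K = 1/3812 ≈ 0.00026233
K - E = 1/3812 - 1*14968 = 1/3812 - 14968 = -57058015/3812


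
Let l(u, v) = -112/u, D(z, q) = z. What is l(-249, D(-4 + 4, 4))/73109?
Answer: 112/18204141 ≈ 6.1524e-6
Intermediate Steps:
l(-249, D(-4 + 4, 4))/73109 = -112/(-249)/73109 = -112*(-1/249)*(1/73109) = (112/249)*(1/73109) = 112/18204141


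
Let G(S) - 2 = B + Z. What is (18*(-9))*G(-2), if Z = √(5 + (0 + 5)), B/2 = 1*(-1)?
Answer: -162*√10 ≈ -512.29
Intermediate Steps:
B = -2 (B = 2*(1*(-1)) = 2*(-1) = -2)
Z = √10 (Z = √(5 + 5) = √10 ≈ 3.1623)
G(S) = √10 (G(S) = 2 + (-2 + √10) = √10)
(18*(-9))*G(-2) = (18*(-9))*√10 = -162*√10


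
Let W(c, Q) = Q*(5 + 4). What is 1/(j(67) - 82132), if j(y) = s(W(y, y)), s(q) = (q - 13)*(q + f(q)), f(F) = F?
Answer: 1/629408 ≈ 1.5888e-6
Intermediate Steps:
W(c, Q) = 9*Q (W(c, Q) = Q*9 = 9*Q)
s(q) = 2*q*(-13 + q) (s(q) = (q - 13)*(q + q) = (-13 + q)*(2*q) = 2*q*(-13 + q))
j(y) = 18*y*(-13 + 9*y) (j(y) = 2*(9*y)*(-13 + 9*y) = 18*y*(-13 + 9*y))
1/(j(67) - 82132) = 1/(18*67*(-13 + 9*67) - 82132) = 1/(18*67*(-13 + 603) - 82132) = 1/(18*67*590 - 82132) = 1/(711540 - 82132) = 1/629408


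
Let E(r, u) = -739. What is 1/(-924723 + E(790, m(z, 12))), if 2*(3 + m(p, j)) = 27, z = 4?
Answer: -1/925462 ≈ -1.0805e-6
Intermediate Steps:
m(p, j) = 21/2 (m(p, j) = -3 + (½)*27 = -3 + 27/2 = 21/2)
1/(-924723 + E(790, m(z, 12))) = 1/(-924723 - 739) = 1/(-925462) = -1/925462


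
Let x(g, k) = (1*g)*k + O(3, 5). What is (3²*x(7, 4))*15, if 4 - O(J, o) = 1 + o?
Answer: 3510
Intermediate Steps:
O(J, o) = 3 - o (O(J, o) = 4 - (1 + o) = 4 + (-1 - o) = 3 - o)
x(g, k) = -2 + g*k (x(g, k) = (1*g)*k + (3 - 1*5) = g*k + (3 - 5) = g*k - 2 = -2 + g*k)
(3²*x(7, 4))*15 = (3²*(-2 + 7*4))*15 = (9*(-2 + 28))*15 = (9*26)*15 = 234*15 = 3510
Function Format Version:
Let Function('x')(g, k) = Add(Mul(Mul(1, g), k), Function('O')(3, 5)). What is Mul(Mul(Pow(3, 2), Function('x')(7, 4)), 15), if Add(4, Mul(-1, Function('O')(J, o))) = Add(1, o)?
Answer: 3510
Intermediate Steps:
Function('O')(J, o) = Add(3, Mul(-1, o)) (Function('O')(J, o) = Add(4, Mul(-1, Add(1, o))) = Add(4, Add(-1, Mul(-1, o))) = Add(3, Mul(-1, o)))
Function('x')(g, k) = Add(-2, Mul(g, k)) (Function('x')(g, k) = Add(Mul(Mul(1, g), k), Add(3, Mul(-1, 5))) = Add(Mul(g, k), Add(3, -5)) = Add(Mul(g, k), -2) = Add(-2, Mul(g, k)))
Mul(Mul(Pow(3, 2), Function('x')(7, 4)), 15) = Mul(Mul(Pow(3, 2), Add(-2, Mul(7, 4))), 15) = Mul(Mul(9, Add(-2, 28)), 15) = Mul(Mul(9, 26), 15) = Mul(234, 15) = 3510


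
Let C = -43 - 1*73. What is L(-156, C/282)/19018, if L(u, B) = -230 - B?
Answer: -16186/1340769 ≈ -0.012072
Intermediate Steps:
C = -116 (C = -43 - 73 = -116)
L(-156, C/282)/19018 = (-230 - (-116)/282)/19018 = (-230 - (-116)/282)*(1/19018) = (-230 - 1*(-58/141))*(1/19018) = (-230 + 58/141)*(1/19018) = -32372/141*1/19018 = -16186/1340769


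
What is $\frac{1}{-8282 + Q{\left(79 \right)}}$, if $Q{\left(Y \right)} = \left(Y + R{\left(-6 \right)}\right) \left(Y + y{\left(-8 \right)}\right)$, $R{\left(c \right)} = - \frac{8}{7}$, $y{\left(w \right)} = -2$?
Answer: $- \frac{1}{2287} \approx -0.00043725$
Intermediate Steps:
$R{\left(c \right)} = - \frac{8}{7}$ ($R{\left(c \right)} = \left(-8\right) \frac{1}{7} = - \frac{8}{7}$)
$Q{\left(Y \right)} = \left(-2 + Y\right) \left(- \frac{8}{7} + Y\right)$ ($Q{\left(Y \right)} = \left(Y - \frac{8}{7}\right) \left(Y - 2\right) = \left(- \frac{8}{7} + Y\right) \left(-2 + Y\right) = \left(-2 + Y\right) \left(- \frac{8}{7} + Y\right)$)
$\frac{1}{-8282 + Q{\left(79 \right)}} = \frac{1}{-8282 + \left(\frac{16}{7} + 79^{2} - \frac{1738}{7}\right)} = \frac{1}{-8282 + \left(\frac{16}{7} + 6241 - \frac{1738}{7}\right)} = \frac{1}{-8282 + 5995} = \frac{1}{-2287} = - \frac{1}{2287}$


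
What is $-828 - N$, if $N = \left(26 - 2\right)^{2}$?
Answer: $-1404$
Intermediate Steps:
$N = 576$ ($N = 24^{2} = 576$)
$-828 - N = -828 - 576 = -1404$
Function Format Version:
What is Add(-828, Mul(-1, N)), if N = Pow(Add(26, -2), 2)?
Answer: -1404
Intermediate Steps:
N = 576 (N = Pow(24, 2) = 576)
Add(-828, Mul(-1, N)) = Add(-828, Mul(-1, 576)) = Add(-828, -576) = -1404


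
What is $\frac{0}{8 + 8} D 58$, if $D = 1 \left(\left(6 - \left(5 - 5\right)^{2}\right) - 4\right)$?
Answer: $0$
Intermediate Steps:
$D = 2$ ($D = 1 \left(\left(6 - 0^{2}\right) - 4\right) = 1 \left(\left(6 - 0\right) - 4\right) = 1 \left(\left(6 + 0\right) - 4\right) = 1 \left(6 - 4\right) = 1 \cdot 2 = 2$)
$\frac{0}{8 + 8} D 58 = \frac{0}{8 + 8} \cdot 2 \cdot 58 = \frac{0}{16} \cdot 2 \cdot 58 = 0 \cdot \frac{1}{16} \cdot 2 \cdot 58 = 0 \cdot 2 \cdot 58 = 0 \cdot 58 = 0$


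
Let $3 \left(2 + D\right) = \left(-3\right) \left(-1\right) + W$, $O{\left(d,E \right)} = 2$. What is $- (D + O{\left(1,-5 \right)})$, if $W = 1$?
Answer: $- \frac{4}{3} \approx -1.3333$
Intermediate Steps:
$D = - \frac{2}{3}$ ($D = -2 + \frac{\left(-3\right) \left(-1\right) + 1}{3} = -2 + \frac{3 + 1}{3} = -2 + \frac{1}{3} \cdot 4 = -2 + \frac{4}{3} = - \frac{2}{3} \approx -0.66667$)
$- (D + O{\left(1,-5 \right)}) = - (- \frac{2}{3} + 2) = \left(-1\right) \frac{4}{3} = - \frac{4}{3}$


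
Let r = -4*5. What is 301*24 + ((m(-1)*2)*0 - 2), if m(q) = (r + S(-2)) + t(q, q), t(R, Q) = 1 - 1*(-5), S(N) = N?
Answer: 7222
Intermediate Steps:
r = -20
t(R, Q) = 6 (t(R, Q) = 1 + 5 = 6)
m(q) = -16 (m(q) = (-20 - 2) + 6 = -22 + 6 = -16)
301*24 + ((m(-1)*2)*0 - 2) = 301*24 + (-16*2*0 - 2) = 7224 + (-32*0 - 2) = 7224 + (0 - 2) = 7224 - 2 = 7222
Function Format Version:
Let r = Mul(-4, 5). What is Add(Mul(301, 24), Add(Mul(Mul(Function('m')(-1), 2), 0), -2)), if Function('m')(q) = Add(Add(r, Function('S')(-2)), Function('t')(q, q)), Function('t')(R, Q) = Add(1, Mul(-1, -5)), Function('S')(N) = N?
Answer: 7222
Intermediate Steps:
r = -20
Function('t')(R, Q) = 6 (Function('t')(R, Q) = Add(1, 5) = 6)
Function('m')(q) = -16 (Function('m')(q) = Add(Add(-20, -2), 6) = Add(-22, 6) = -16)
Add(Mul(301, 24), Add(Mul(Mul(Function('m')(-1), 2), 0), -2)) = Add(Mul(301, 24), Add(Mul(Mul(-16, 2), 0), -2)) = Add(7224, Add(Mul(-32, 0), -2)) = Add(7224, Add(0, -2)) = Add(7224, -2) = 7222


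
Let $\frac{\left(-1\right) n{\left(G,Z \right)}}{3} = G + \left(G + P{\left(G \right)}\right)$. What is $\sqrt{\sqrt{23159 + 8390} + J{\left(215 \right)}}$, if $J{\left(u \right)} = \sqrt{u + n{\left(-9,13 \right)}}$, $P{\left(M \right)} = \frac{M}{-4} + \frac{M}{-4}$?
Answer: $\frac{\sqrt{2 \sqrt{1022} + 4 \sqrt{31549}}}{2} \approx 13.914$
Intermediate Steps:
$P{\left(M \right)} = - \frac{M}{2}$ ($P{\left(M \right)} = M \left(- \frac{1}{4}\right) + M \left(- \frac{1}{4}\right) = - \frac{M}{4} - \frac{M}{4} = - \frac{M}{2}$)
$n{\left(G,Z \right)} = - \frac{9 G}{2}$ ($n{\left(G,Z \right)} = - 3 \left(G + \left(G - \frac{G}{2}\right)\right) = - 3 \left(G + \frac{G}{2}\right) = - 3 \frac{3 G}{2} = - \frac{9 G}{2}$)
$J{\left(u \right)} = \sqrt{\frac{81}{2} + u}$ ($J{\left(u \right)} = \sqrt{u - - \frac{81}{2}} = \sqrt{u + \frac{81}{2}} = \sqrt{\frac{81}{2} + u}$)
$\sqrt{\sqrt{23159 + 8390} + J{\left(215 \right)}} = \sqrt{\sqrt{23159 + 8390} + \frac{\sqrt{162 + 4 \cdot 215}}{2}} = \sqrt{\sqrt{31549} + \frac{\sqrt{162 + 860}}{2}} = \sqrt{\sqrt{31549} + \frac{\sqrt{1022}}{2}}$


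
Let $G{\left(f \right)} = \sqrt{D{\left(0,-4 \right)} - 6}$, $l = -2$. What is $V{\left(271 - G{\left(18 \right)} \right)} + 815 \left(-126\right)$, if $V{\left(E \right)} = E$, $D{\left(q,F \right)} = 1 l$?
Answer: $-102419 - 2 i \sqrt{2} \approx -1.0242 \cdot 10^{5} - 2.8284 i$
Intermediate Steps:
$D{\left(q,F \right)} = -2$ ($D{\left(q,F \right)} = 1 \left(-2\right) = -2$)
$G{\left(f \right)} = 2 i \sqrt{2}$ ($G{\left(f \right)} = \sqrt{-2 - 6} = \sqrt{-8} = 2 i \sqrt{2}$)
$V{\left(271 - G{\left(18 \right)} \right)} + 815 \left(-126\right) = \left(271 - 2 i \sqrt{2}\right) + 815 \left(-126\right) = \left(271 - 2 i \sqrt{2}\right) - 102690 = -102419 - 2 i \sqrt{2}$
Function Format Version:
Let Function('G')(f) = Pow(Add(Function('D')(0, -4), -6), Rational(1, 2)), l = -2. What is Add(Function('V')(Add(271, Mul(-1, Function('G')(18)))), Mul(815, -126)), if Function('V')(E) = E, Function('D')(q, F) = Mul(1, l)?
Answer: Add(-102419, Mul(-2, I, Pow(2, Rational(1, 2)))) ≈ Add(-1.0242e+5, Mul(-2.8284, I))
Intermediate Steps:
Function('D')(q, F) = -2 (Function('D')(q, F) = Mul(1, -2) = -2)
Function('G')(f) = Mul(2, I, Pow(2, Rational(1, 2))) (Function('G')(f) = Pow(Add(-2, -6), Rational(1, 2)) = Pow(-8, Rational(1, 2)) = Mul(2, I, Pow(2, Rational(1, 2))))
Add(Function('V')(Add(271, Mul(-1, Function('G')(18)))), Mul(815, -126)) = Add(Add(271, Mul(-1, Mul(2, I, Pow(2, Rational(1, 2))))), Mul(815, -126)) = Add(Add(271, Mul(-2, I, Pow(2, Rational(1, 2)))), -102690) = Add(-102419, Mul(-2, I, Pow(2, Rational(1, 2))))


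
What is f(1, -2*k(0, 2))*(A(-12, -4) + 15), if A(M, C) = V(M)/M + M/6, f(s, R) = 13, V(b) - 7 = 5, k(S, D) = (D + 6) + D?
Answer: 156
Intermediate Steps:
k(S, D) = 6 + 2*D (k(S, D) = (6 + D) + D = 6 + 2*D)
V(b) = 12 (V(b) = 7 + 5 = 12)
A(M, C) = 12/M + M/6
f(1, -2*k(0, 2))*(A(-12, -4) + 15) = 13*((12/(-12) + (⅙)*(-12)) + 15) = 13*((12*(-1/12) - 2) + 15) = 13*((-1 - 2) + 15) = 13*(-3 + 15) = 13*12 = 156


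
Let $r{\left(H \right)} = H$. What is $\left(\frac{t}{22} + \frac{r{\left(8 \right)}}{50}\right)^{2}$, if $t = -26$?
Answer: $\frac{78961}{75625} \approx 1.0441$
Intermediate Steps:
$\left(\frac{t}{22} + \frac{r{\left(8 \right)}}{50}\right)^{2} = \left(- \frac{26}{22} + \frac{8}{50}\right)^{2} = \left(\left(-26\right) \frac{1}{22} + 8 \cdot \frac{1}{50}\right)^{2} = \left(- \frac{13}{11} + \frac{4}{25}\right)^{2} = \left(- \frac{281}{275}\right)^{2} = \frac{78961}{75625}$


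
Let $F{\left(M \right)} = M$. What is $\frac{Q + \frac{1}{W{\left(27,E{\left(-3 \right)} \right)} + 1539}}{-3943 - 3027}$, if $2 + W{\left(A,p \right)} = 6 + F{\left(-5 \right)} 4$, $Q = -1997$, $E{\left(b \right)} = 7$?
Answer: $\frac{304143}{1061531} \approx 0.28651$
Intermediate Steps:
$W{\left(A,p \right)} = -16$ ($W{\left(A,p \right)} = -2 + \left(6 - 20\right) = -2 - 14 = -16$)
$\frac{Q + \frac{1}{W{\left(27,E{\left(-3 \right)} \right)} + 1539}}{-3943 - 3027} = \frac{-1997 + \frac{1}{-16 + 1539}}{-3943 - 3027} = \frac{-1997 + \frac{1}{1523}}{-6970} = \left(-1997 + \frac{1}{1523}\right) \left(- \frac{1}{6970}\right) = \left(- \frac{3041430}{1523}\right) \left(- \frac{1}{6970}\right) = \frac{304143}{1061531}$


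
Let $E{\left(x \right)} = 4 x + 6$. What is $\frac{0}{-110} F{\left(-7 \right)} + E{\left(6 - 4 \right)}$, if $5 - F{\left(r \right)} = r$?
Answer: $14$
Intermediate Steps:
$F{\left(r \right)} = 5 - r$
$E{\left(x \right)} = 6 + 4 x$
$\frac{0}{-110} F{\left(-7 \right)} + E{\left(6 - 4 \right)} = \frac{0}{-110} \left(5 - -7\right) + \left(6 + 4 \left(6 - 4\right)\right) = 0 \left(- \frac{1}{110}\right) \left(5 + 7\right) + \left(6 + 4 \cdot 2\right) = 0 \cdot 12 + \left(6 + 8\right) = 0 + 14 = 14$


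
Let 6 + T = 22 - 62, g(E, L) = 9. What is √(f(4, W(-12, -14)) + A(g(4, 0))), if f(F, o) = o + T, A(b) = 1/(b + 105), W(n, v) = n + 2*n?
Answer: I*√1065558/114 ≈ 9.0549*I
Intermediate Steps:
W(n, v) = 3*n
A(b) = 1/(105 + b)
T = -46 (T = -6 + (22 - 62) = -6 - 40 = -46)
f(F, o) = -46 + o (f(F, o) = o - 46 = -46 + o)
√(f(4, W(-12, -14)) + A(g(4, 0))) = √((-46 + 3*(-12)) + 1/(105 + 9)) = √((-46 - 36) + 1/114) = √(-82 + 1/114) = √(-9347/114) = I*√1065558/114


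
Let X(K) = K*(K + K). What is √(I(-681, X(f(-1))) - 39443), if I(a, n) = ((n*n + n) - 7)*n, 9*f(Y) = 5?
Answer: I*√20963596213/729 ≈ 198.61*I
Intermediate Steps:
f(Y) = 5/9 (f(Y) = (⅑)*5 = 5/9)
X(K) = 2*K² (X(K) = K*(2*K) = 2*K²)
I(a, n) = n*(-7 + n + n²) (I(a, n) = ((n² + n) - 7)*n = ((n + n²) - 7)*n = (-7 + n + n²)*n = n*(-7 + n + n²))
√(I(-681, X(f(-1))) - 39443) = √((2*(5/9)²)*(-7 + 2*(5/9)² + (2*(5/9)²)²) - 39443) = √((2*(25/81))*(-7 + 2*(25/81) + (2*(25/81))²) - 39443) = √(50*(-7 + 50/81 + (50/81)²)/81 - 39443) = √(50*(-7 + 50/81 + 2500/6561)/81 - 39443) = √((50/81)*(-39377/6561) - 39443) = √(-1968850/531441 - 39443) = √(-20963596213/531441) = I*√20963596213/729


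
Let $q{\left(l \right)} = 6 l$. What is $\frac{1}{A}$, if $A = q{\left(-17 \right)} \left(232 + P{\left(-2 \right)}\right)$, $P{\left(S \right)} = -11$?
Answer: $- \frac{1}{22542} \approx -4.4362 \cdot 10^{-5}$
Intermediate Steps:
$A = -22542$ ($A = 6 \left(-17\right) \left(232 - 11\right) = \left(-102\right) 221 = -22542$)
$\frac{1}{A} = \frac{1}{-22542} = - \frac{1}{22542}$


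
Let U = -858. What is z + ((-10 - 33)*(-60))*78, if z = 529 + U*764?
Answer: -453743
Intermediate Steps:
z = -654983 (z = 529 - 858*764 = 529 - 655512 = -654983)
z + ((-10 - 33)*(-60))*78 = -654983 + ((-10 - 33)*(-60))*78 = -654983 - 43*(-60)*78 = -654983 + 2580*78 = -654983 + 201240 = -453743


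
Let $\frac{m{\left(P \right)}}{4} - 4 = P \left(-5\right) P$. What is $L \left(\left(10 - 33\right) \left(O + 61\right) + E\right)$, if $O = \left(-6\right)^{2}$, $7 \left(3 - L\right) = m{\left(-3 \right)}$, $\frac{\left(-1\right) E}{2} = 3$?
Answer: $- \frac{413845}{7} \approx -59121.0$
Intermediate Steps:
$E = -6$ ($E = \left(-2\right) 3 = -6$)
$m{\left(P \right)} = 16 - 20 P^{2}$ ($m{\left(P \right)} = 16 + 4 P \left(-5\right) P = 16 + 4 - 5 P P = 16 + 4 \left(- 5 P^{2}\right) = 16 - 20 P^{2}$)
$L = \frac{185}{7}$ ($L = 3 - \frac{16 - 20 \left(-3\right)^{2}}{7} = 3 - \frac{16 - 180}{7} = 3 - - \frac{164}{7} = 3 + \frac{164}{7} = \frac{185}{7} \approx 26.429$)
$O = 36$
$L \left(\left(10 - 33\right) \left(O + 61\right) + E\right) = \frac{185 \left(\left(10 - 33\right) \left(36 + 61\right) - 6\right)}{7} = \frac{185 \left(\left(10 - 33\right) 97 - 6\right)}{7} = \frac{185 \left(\left(-23\right) 97 - 6\right)}{7} = \frac{185 \left(-2231 - 6\right)}{7} = \frac{185}{7} \left(-2237\right) = - \frac{413845}{7}$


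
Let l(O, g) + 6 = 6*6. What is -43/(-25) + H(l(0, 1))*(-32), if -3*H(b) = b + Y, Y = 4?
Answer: 27329/75 ≈ 364.39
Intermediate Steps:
l(O, g) = 30 (l(O, g) = -6 + 6*6 = -6 + 36 = 30)
H(b) = -4/3 - b/3 (H(b) = -(b + 4)/3 = -(4 + b)/3 = -4/3 - b/3)
-43/(-25) + H(l(0, 1))*(-32) = -43/(-25) + (-4/3 - ⅓*30)*(-32) = -43*(-1/25) + (-4/3 - 10)*(-32) = 43/25 - 34/3*(-32) = 43/25 + 1088/3 = 27329/75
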